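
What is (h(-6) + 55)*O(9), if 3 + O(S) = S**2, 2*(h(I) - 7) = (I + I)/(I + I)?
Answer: 4875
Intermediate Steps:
h(I) = 15/2 (h(I) = 7 + ((I + I)/(I + I))/2 = 7 + ((2*I)/((2*I)))/2 = 7 + ((2*I)*(1/(2*I)))/2 = 7 + (1/2)*1 = 7 + 1/2 = 15/2)
O(S) = -3 + S**2
(h(-6) + 55)*O(9) = (15/2 + 55)*(-3 + 9**2) = 125*(-3 + 81)/2 = (125/2)*78 = 4875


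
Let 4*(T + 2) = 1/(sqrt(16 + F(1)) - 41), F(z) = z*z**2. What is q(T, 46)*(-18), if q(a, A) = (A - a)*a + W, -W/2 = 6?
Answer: 21592344537/11075584 + 1497969*sqrt(17)/11075584 ≈ 1950.1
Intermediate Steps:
F(z) = z**3
W = -12 (W = -2*6 = -12)
T = -2 + 1/(4*(-41 + sqrt(17))) (T = -2 + 1/(4*(sqrt(16 + 1**3) - 41)) = -2 + 1/(4*(sqrt(16 + 1) - 41)) = -2 + 1/(4*(sqrt(17) - 41)) = -2 + 1/(4*(-41 + sqrt(17))) ≈ -2.0068)
q(a, A) = -12 + a*(A - a) (q(a, A) = (A - a)*a - 12 = a*(A - a) - 12 = -12 + a*(A - a))
q(T, 46)*(-18) = (-12 - (-13353/6656 - sqrt(17)/6656)**2 + 46*(-13353/6656 - sqrt(17)/6656))*(-18) = (-12 - (-13353/6656 - sqrt(17)/6656)**2 + (-307119/3328 - 23*sqrt(17)/3328))*(-18) = (-347055/3328 - (-13353/6656 - sqrt(17)/6656)**2 - 23*sqrt(17)/3328)*(-18) = 3123495/1664 + 18*(-13353/6656 - sqrt(17)/6656)**2 + 207*sqrt(17)/1664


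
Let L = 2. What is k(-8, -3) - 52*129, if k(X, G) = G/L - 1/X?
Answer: -53675/8 ≈ -6709.4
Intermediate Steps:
k(X, G) = G/2 - 1/X
k(-8, -3) - 52*129 = ((1/2)*(-3) - 1/(-8)) - 52*129 = (-3/2 - 1*(-1/8)) - 6708 = (-3/2 + 1/8) - 6708 = -11/8 - 6708 = -53675/8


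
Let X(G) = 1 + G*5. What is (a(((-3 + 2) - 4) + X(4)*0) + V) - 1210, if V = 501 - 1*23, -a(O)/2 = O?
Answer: -722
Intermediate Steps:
X(G) = 1 + 5*G
a(O) = -2*O
V = 478 (V = 501 - 23 = 478)
(a(((-3 + 2) - 4) + X(4)*0) + V) - 1210 = (-2*(((-3 + 2) - 4) + (1 + 5*4)*0) + 478) - 1210 = (-2*((-1 - 4) + (1 + 20)*0) + 478) - 1210 = (-2*(-5 + 21*0) + 478) - 1210 = (-2*(-5 + 0) + 478) - 1210 = (-2*(-5) + 478) - 1210 = (10 + 478) - 1210 = 488 - 1210 = -722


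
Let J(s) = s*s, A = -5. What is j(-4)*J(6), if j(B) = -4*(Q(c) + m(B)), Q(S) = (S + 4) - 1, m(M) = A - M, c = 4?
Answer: -864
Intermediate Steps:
J(s) = s²
m(M) = -5 - M
Q(S) = 3 + S (Q(S) = (4 + S) - 1 = 3 + S)
j(B) = -8 + 4*B (j(B) = -4*((3 + 4) + (-5 - B)) = -4*(7 + (-5 - B)) = -4*(2 - B) = -8 + 4*B)
j(-4)*J(6) = (-8 + 4*(-4))*6² = (-8 - 16)*36 = -24*36 = -864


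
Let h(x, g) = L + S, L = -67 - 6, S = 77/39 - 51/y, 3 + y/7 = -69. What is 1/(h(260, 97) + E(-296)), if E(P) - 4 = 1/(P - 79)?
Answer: -273000/18271103 ≈ -0.014942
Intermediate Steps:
y = -504 (y = -21 + 7*(-69) = -21 - 483 = -504)
E(P) = 4 + 1/(-79 + P) (E(P) = 4 + 1/(P - 79) = 4 + 1/(-79 + P))
S = 1511/728 (S = 77/39 - 51/(-504) = 77*(1/39) - 51*(-1/504) = 77/39 + 17/168 = 1511/728 ≈ 2.0756)
L = -73
h(x, g) = -51633/728 (h(x, g) = -73 + 1511/728 = -51633/728)
1/(h(260, 97) + E(-296)) = 1/(-51633/728 + (-315 + 4*(-296))/(-79 - 296)) = 1/(-51633/728 + (-315 - 1184)/(-375)) = 1/(-51633/728 - 1/375*(-1499)) = 1/(-51633/728 + 1499/375) = 1/(-18271103/273000) = -273000/18271103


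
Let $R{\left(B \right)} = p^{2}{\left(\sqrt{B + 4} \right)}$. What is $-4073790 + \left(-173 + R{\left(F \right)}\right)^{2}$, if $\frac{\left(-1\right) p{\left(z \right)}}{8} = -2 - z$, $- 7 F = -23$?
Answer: $- \frac{161435333}{49} + \frac{1968640 \sqrt{357}}{49} \approx -2.5355 \cdot 10^{6}$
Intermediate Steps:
$F = \frac{23}{7}$ ($F = \left(- \frac{1}{7}\right) \left(-23\right) = \frac{23}{7} \approx 3.2857$)
$p{\left(z \right)} = 16 + 8 z$ ($p{\left(z \right)} = - 8 \left(-2 - z\right) = 16 + 8 z$)
$R{\left(B \right)} = \left(16 + 8 \sqrt{4 + B}\right)^{2}$ ($R{\left(B \right)} = \left(16 + 8 \sqrt{B + 4}\right)^{2} = \left(16 + 8 \sqrt{4 + B}\right)^{2}$)
$-4073790 + \left(-173 + R{\left(F \right)}\right)^{2} = -4073790 + \left(-173 + 64 \left(2 + \sqrt{4 + \frac{23}{7}}\right)^{2}\right)^{2} = -4073790 + \left(-173 + 64 \left(2 + \sqrt{\frac{51}{7}}\right)^{2}\right)^{2} = -4073790 + \left(-173 + 64 \left(2 + \frac{\sqrt{357}}{7}\right)^{2}\right)^{2}$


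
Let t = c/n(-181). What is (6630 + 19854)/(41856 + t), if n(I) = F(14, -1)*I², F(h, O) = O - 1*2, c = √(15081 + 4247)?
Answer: 83654275209627852/132209384653911017 + 650731743*√302/528837538615644068 ≈ 0.63274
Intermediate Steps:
c = 8*√302 (c = √19328 = 8*√302 ≈ 139.03)
F(h, O) = -2 + O (F(h, O) = O - 2 = -2 + O)
n(I) = -3*I² (n(I) = (-2 - 1)*I² = -3*I²)
t = -8*√302/98283 (t = (8*√302)/((-3*(-181)²)) = (8*√302)/((-3*32761)) = (8*√302)/(-98283) = (8*√302)*(-1/98283) = -8*√302/98283 ≈ -0.0014145)
(6630 + 19854)/(41856 + t) = (6630 + 19854)/(41856 - 8*√302/98283) = 26484/(41856 - 8*√302/98283)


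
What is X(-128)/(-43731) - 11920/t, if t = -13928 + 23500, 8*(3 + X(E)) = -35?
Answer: -1042405853/837186264 ≈ -1.2451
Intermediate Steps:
X(E) = -59/8 (X(E) = -3 + (⅛)*(-35) = -3 - 35/8 = -59/8)
t = 9572
X(-128)/(-43731) - 11920/t = -59/8/(-43731) - 11920/9572 = -59/8*(-1/43731) - 11920*1/9572 = 59/349848 - 2980/2393 = -1042405853/837186264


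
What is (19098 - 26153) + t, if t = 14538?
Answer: 7483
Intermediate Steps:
(19098 - 26153) + t = (19098 - 26153) + 14538 = -7055 + 14538 = 7483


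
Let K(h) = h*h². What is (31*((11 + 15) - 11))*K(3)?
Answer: 12555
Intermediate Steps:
K(h) = h³
(31*((11 + 15) - 11))*K(3) = (31*((11 + 15) - 11))*3³ = (31*(26 - 11))*27 = (31*15)*27 = 465*27 = 12555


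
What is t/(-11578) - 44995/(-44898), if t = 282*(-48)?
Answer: 80620817/37130646 ≈ 2.1713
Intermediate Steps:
t = -13536
t/(-11578) - 44995/(-44898) = -13536/(-11578) - 44995/(-44898) = -13536*(-1/11578) - 44995*(-1/44898) = 6768/5789 + 44995/44898 = 80620817/37130646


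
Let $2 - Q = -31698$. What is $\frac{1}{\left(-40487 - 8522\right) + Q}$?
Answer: $- \frac{1}{17309} \approx -5.7773 \cdot 10^{-5}$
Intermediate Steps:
$Q = 31700$ ($Q = 2 - -31698 = 2 + 31698 = 31700$)
$\frac{1}{\left(-40487 - 8522\right) + Q} = \frac{1}{\left(-40487 - 8522\right) + 31700} = \frac{1}{-49009 + 31700} = \frac{1}{-17309} = - \frac{1}{17309}$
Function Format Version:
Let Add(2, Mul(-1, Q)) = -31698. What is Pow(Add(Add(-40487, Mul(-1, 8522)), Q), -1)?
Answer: Rational(-1, 17309) ≈ -5.7773e-5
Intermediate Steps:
Q = 31700 (Q = Add(2, Mul(-1, -31698)) = Add(2, 31698) = 31700)
Pow(Add(Add(-40487, Mul(-1, 8522)), Q), -1) = Pow(Add(Add(-40487, Mul(-1, 8522)), 31700), -1) = Pow(Add(Add(-40487, -8522), 31700), -1) = Pow(Add(-49009, 31700), -1) = Pow(-17309, -1) = Rational(-1, 17309)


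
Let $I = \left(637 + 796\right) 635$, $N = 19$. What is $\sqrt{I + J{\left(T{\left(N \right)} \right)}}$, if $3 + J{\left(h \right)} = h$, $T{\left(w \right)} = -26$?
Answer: $\sqrt{909926} \approx 953.9$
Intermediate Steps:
$J{\left(h \right)} = -3 + h$
$I = 909955$ ($I = 1433 \cdot 635 = 909955$)
$\sqrt{I + J{\left(T{\left(N \right)} \right)}} = \sqrt{909955 - 29} = \sqrt{909926}$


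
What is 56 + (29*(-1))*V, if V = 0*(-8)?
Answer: 56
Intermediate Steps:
V = 0
56 + (29*(-1))*V = 56 + (29*(-1))*0 = 56 - 29*0 = 56 + 0 = 56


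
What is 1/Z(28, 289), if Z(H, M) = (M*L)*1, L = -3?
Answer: -1/867 ≈ -0.0011534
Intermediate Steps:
Z(H, M) = -3*M (Z(H, M) = (M*(-3))*1 = -3*M*1 = -3*M)
1/Z(28, 289) = 1/(-3*289) = 1/(-867) = -1/867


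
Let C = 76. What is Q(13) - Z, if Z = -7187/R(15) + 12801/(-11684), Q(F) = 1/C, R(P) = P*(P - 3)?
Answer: 409947613/9989820 ≈ 41.037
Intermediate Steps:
R(P) = P*(-3 + P)
Q(F) = 1/76
Z = -5392318/131445 (Z = -7187*1/(15*(-3 + 15)) + 12801/(-11684) = -7187/(15*12) + 12801*(-1/11684) = -7187/180 - 12801/11684 = -5392318/131445 ≈ -41.023)
Q(13) - Z = 1/76 - 1*(-5392318/131445) = 1/76 + 5392318/131445 = 409947613/9989820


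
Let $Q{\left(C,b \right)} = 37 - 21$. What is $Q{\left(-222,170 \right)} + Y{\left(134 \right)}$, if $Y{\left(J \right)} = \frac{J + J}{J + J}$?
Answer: $17$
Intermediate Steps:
$Y{\left(J \right)} = 1$ ($Y{\left(J \right)} = \frac{2 J}{2 J} = 2 J \frac{1}{2 J} = 1$)
$Q{\left(C,b \right)} = 16$ ($Q{\left(C,b \right)} = 37 - 21 = 16$)
$Q{\left(-222,170 \right)} + Y{\left(134 \right)} = 16 + 1 = 17$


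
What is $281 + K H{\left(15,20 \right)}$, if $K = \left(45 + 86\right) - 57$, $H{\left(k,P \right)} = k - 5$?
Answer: $1021$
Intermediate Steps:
$H{\left(k,P \right)} = -5 + k$
$K = 74$ ($K = 131 - 57 = 74$)
$281 + K H{\left(15,20 \right)} = 281 + 74 \left(-5 + 15\right) = 281 + 74 \cdot 10 = 281 + 740 = 1021$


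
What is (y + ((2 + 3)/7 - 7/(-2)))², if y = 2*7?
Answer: 65025/196 ≈ 331.76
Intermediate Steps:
y = 14
(y + ((2 + 3)/7 - 7/(-2)))² = (14 + ((2 + 3)/7 - 7/(-2)))² = (14 + (5*(⅐) - 7*(-½)))² = (14 + (5/7 + 7/2))² = (14 + 59/14)² = (255/14)² = 65025/196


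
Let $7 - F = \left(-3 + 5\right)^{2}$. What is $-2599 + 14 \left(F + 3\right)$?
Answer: $-2515$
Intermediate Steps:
$F = 3$ ($F = 7 - \left(-3 + 5\right)^{2} = 7 - 2^{2} = 7 - 4 = 3$)
$-2599 + 14 \left(F + 3\right) = -2599 + 14 \left(3 + 3\right) = -2599 + 14 \cdot 6 = -2599 + 84 = -2515$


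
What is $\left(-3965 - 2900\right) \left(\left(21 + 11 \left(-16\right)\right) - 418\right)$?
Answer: $3933645$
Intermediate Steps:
$\left(-3965 - 2900\right) \left(\left(21 + 11 \left(-16\right)\right) - 418\right) = - 6865 \left(\left(21 - 176\right) - 418\right) = - 6865 \left(-155 - 418\right) = \left(-6865\right) \left(-573\right) = 3933645$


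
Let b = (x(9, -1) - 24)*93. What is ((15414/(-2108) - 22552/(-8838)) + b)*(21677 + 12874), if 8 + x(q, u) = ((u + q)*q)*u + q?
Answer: -158060452171721/517514 ≈ -3.0542e+8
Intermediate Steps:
x(q, u) = -8 + q + q*u*(q + u) (x(q, u) = -8 + (((u + q)*q)*u + q) = -8 + (((q + u)*q)*u + q) = -8 + ((q*(q + u))*u + q) = -8 + (q*u*(q + u) + q) = -8 + (q + q*u*(q + u)) = -8 + q + q*u*(q + u))
b = -8835 (b = ((-8 + 9 + 9*(-1)² - 1*9²) - 24)*93 = ((-8 + 9 + 9*1 - 1*81) - 24)*93 = ((-8 + 9 + 9 - 81) - 24)*93 = (-71 - 24)*93 = -95*93 = -8835)
((15414/(-2108) - 22552/(-8838)) + b)*(21677 + 12874) = ((15414/(-2108) - 22552/(-8838)) - 8835)*(21677 + 12874) = ((15414*(-1/2108) - 22552*(-1/8838)) - 8835)*34551 = ((-7707/1054 + 11276/4419) - 8835)*34551 = (-22172329/4657626 - 8835)*34551 = -41172298039/4657626*34551 = -158060452171721/517514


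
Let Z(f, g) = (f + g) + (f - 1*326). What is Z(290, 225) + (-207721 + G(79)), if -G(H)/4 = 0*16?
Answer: -207242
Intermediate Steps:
Z(f, g) = -326 + g + 2*f (Z(f, g) = (f + g) + (f - 326) = (f + g) + (-326 + f) = -326 + g + 2*f)
G(H) = 0 (G(H) = -0*16 = -4*0 = 0)
Z(290, 225) + (-207721 + G(79)) = (-326 + 225 + 2*290) + (-207721 + 0) = (-326 + 225 + 580) - 207721 = 479 - 207721 = -207242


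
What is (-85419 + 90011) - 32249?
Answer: -27657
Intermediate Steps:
(-85419 + 90011) - 32249 = 4592 - 32249 = -27657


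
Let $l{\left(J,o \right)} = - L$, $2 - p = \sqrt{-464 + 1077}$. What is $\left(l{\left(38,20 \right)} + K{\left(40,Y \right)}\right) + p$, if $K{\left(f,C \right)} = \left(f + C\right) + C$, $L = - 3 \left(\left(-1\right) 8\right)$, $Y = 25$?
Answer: $68 - \sqrt{613} \approx 43.241$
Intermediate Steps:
$p = 2 - \sqrt{613}$ ($p = 2 - \sqrt{-464 + 1077} = 2 - \sqrt{613} \approx -22.759$)
$L = 24$ ($L = \left(-3\right) \left(-8\right) = 24$)
$l{\left(J,o \right)} = -24$ ($l{\left(J,o \right)} = \left(-1\right) 24 = -24$)
$K{\left(f,C \right)} = f + 2 C$ ($K{\left(f,C \right)} = \left(C + f\right) + C = f + 2 C$)
$\left(l{\left(38,20 \right)} + K{\left(40,Y \right)}\right) + p = \left(-24 + \left(40 + 2 \cdot 25\right)\right) + \left(2 - \sqrt{613}\right) = \left(-24 + \left(40 + 50\right)\right) + \left(2 - \sqrt{613}\right) = \left(-24 + 90\right) + \left(2 - \sqrt{613}\right) = 66 + \left(2 - \sqrt{613}\right) = 68 - \sqrt{613}$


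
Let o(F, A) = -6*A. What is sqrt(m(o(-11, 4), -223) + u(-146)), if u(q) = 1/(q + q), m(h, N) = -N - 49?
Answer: 47*sqrt(1679)/146 ≈ 13.191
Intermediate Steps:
m(h, N) = -49 - N
u(q) = 1/(2*q)
sqrt(m(o(-11, 4), -223) + u(-146)) = sqrt((-49 - 1*(-223)) + (1/2)/(-146)) = sqrt((-49 + 223) + (1/2)*(-1/146)) = sqrt(174 - 1/292) = sqrt(50807/292) = 47*sqrt(1679)/146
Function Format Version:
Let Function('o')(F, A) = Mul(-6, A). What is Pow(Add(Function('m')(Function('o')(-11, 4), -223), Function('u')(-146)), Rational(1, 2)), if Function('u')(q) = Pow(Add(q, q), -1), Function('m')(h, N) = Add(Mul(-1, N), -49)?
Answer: Mul(Rational(47, 146), Pow(1679, Rational(1, 2))) ≈ 13.191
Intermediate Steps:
Function('m')(h, N) = Add(-49, Mul(-1, N))
Function('u')(q) = Mul(Rational(1, 2), Pow(q, -1)) (Function('u')(q) = Pow(Mul(2, q), -1) = Mul(Rational(1, 2), Pow(q, -1)))
Pow(Add(Function('m')(Function('o')(-11, 4), -223), Function('u')(-146)), Rational(1, 2)) = Pow(Add(Add(-49, Mul(-1, -223)), Mul(Rational(1, 2), Pow(-146, -1))), Rational(1, 2)) = Pow(Add(Add(-49, 223), Mul(Rational(1, 2), Rational(-1, 146))), Rational(1, 2)) = Pow(Add(174, Rational(-1, 292)), Rational(1, 2)) = Pow(Rational(50807, 292), Rational(1, 2)) = Mul(Rational(47, 146), Pow(1679, Rational(1, 2)))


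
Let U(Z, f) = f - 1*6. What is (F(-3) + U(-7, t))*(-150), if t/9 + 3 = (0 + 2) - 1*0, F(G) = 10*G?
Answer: 6750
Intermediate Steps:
t = -9 (t = -27 + 9*((0 + 2) - 1*0) = -27 + 9*(2 + 0) = -27 + 9*2 = -27 + 18 = -9)
U(Z, f) = -6 + f (U(Z, f) = f - 6 = -6 + f)
(F(-3) + U(-7, t))*(-150) = (10*(-3) + (-6 - 9))*(-150) = (-30 - 15)*(-150) = -45*(-150) = 6750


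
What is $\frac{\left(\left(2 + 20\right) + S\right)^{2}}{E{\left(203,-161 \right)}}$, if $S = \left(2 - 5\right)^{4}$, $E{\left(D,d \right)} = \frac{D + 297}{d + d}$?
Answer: $- \frac{1708049}{250} \approx -6832.2$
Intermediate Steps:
$E{\left(D,d \right)} = \frac{297 + D}{2 d}$
$S = 81$ ($S = \left(2 - 5\right)^{4} = \left(-3\right)^{4} = 81$)
$\frac{\left(\left(2 + 20\right) + S\right)^{2}}{E{\left(203,-161 \right)}} = \frac{\left(\left(2 + 20\right) + 81\right)^{2}}{\frac{1}{2} \frac{1}{-161} \left(297 + 203\right)} = \frac{\left(22 + 81\right)^{2}}{\frac{1}{2} \left(- \frac{1}{161}\right) 500} = \frac{103^{2}}{- \frac{250}{161}} = 10609 \left(- \frac{161}{250}\right) = - \frac{1708049}{250}$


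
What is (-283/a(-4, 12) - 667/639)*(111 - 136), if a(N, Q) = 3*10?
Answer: 334745/1278 ≈ 261.93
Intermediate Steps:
a(N, Q) = 30
(-283/a(-4, 12) - 667/639)*(111 - 136) = (-283/30 - 667/639)*(111 - 136) = (-283*1/30 - 667*1/639)*(-25) = (-283/30 - 667/639)*(-25) = -66949/6390*(-25) = 334745/1278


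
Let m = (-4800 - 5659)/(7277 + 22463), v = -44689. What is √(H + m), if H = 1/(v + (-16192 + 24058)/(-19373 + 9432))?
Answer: I*√24558144508914458657861/264246570682 ≈ 0.59305*I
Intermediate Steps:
H = -9941/444261215 (H = 1/(-44689 + (-16192 + 24058)/(-19373 + 9432)) = 1/(-44689 + 7866/(-9941)) = 1/(-44689 + 7866*(-1/9941)) = 1/(-44689 - 7866/9941) = 1/(-444261215/9941) = -9941/444261215 ≈ -2.2376e-5)
m = -10459/29740 ≈ -0.35168
√(H + m) = √(-9941/444261215 - 10459/29740) = √(-185872947721/528493141364) = I*√24558144508914458657861/264246570682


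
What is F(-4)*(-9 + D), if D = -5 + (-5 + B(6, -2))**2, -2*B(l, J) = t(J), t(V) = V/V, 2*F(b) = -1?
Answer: -65/8 ≈ -8.1250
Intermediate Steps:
F(b) = -1/2 (F(b) = (1/2)*(-1) = -1/2)
t(V) = 1
B(l, J) = -1/2 (B(l, J) = -1/2*1 = -1/2)
D = 101/4 (D = -5 + (-5 - 1/2)**2 = -5 + (-11/2)**2 = -5 + 121/4 = 101/4 ≈ 25.250)
F(-4)*(-9 + D) = -(-9 + 101/4)/2 = -1/2*65/4 = -65/8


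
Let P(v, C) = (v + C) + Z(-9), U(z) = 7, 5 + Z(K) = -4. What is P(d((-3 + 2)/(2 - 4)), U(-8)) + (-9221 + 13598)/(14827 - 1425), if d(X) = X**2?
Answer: -38153/26804 ≈ -1.4234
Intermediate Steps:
Z(K) = -9 (Z(K) = -5 - 4 = -9)
P(v, C) = -9 + C + v (P(v, C) = (v + C) - 9 = (C + v) - 9 = -9 + C + v)
P(d((-3 + 2)/(2 - 4)), U(-8)) + (-9221 + 13598)/(14827 - 1425) = (-9 + 7 + ((-3 + 2)/(2 - 4))**2) + (-9221 + 13598)/(14827 - 1425) = (-9 + 7 + (-1/(-2))**2) + 4377/13402 = (-9 + 7 + (-1*(-1/2))**2) + 4377*(1/13402) = (-9 + 7 + (1/2)**2) + 4377/13402 = (-9 + 7 + 1/4) + 4377/13402 = -7/4 + 4377/13402 = -38153/26804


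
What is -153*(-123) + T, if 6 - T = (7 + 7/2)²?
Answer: 74859/4 ≈ 18715.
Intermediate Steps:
T = -417/4 (T = 6 - (7 + 7/2)² = 6 - (21/2)² = 6 - 1*441/4 = 6 - 441/4 = -417/4 ≈ -104.25)
-153*(-123) + T = -153*(-123) - 417/4 = 18819 - 417/4 = 74859/4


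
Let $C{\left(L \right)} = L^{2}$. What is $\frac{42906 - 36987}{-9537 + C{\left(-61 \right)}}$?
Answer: $- \frac{5919}{5816} \approx -1.0177$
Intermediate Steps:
$\frac{42906 - 36987}{-9537 + C{\left(-61 \right)}} = \frac{42906 - 36987}{-9537 + \left(-61\right)^{2}} = \frac{42906 - 36987}{-9537 + 3721} = \frac{42906 - 36987}{-5816} = 5919 \left(- \frac{1}{5816}\right) = - \frac{5919}{5816}$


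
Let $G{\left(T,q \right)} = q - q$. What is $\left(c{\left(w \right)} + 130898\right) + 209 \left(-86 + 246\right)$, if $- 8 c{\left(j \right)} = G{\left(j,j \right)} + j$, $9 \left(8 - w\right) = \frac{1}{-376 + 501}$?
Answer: $\frac{1479033001}{9000} \approx 1.6434 \cdot 10^{5}$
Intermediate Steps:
$w = \frac{8999}{1125}$ ($w = 8 - \frac{1}{9 \left(-376 + 501\right)} = 8 - \frac{1}{9 \cdot 125} = 8 - \frac{1}{1125} = \frac{8999}{1125} \approx 7.9991$)
$G{\left(T,q \right)} = 0$
$c{\left(j \right)} = - \frac{j}{8}$ ($c{\left(j \right)} = - \frac{0 + j}{8} = - \frac{j}{8}$)
$\left(c{\left(w \right)} + 130898\right) + 209 \left(-86 + 246\right) = \left(\left(- \frac{1}{8}\right) \frac{8999}{1125} + 130898\right) + 209 \left(-86 + 246\right) = \left(- \frac{8999}{9000} + 130898\right) + 209 \cdot 160 = \frac{1178073001}{9000} + 33440 = \frac{1479033001}{9000}$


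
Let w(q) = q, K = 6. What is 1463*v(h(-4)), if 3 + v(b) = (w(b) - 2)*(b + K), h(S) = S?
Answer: -21945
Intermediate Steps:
v(b) = -3 + (-2 + b)*(6 + b) (v(b) = -3 + (b - 2)*(b + 6) = -3 + (-2 + b)*(6 + b))
1463*v(h(-4)) = 1463*(-15 + (-4)**2 + 4*(-4)) = 1463*(-15 + 16 - 16) = 1463*(-15) = -21945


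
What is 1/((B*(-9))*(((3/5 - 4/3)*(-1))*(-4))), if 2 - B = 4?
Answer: -5/264 ≈ -0.018939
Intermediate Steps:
B = -2 (B = 2 - 1*4 = 2 - 4 = -2)
1/((B*(-9))*(((3/5 - 4/3)*(-1))*(-4))) = 1/((-2*(-9))*(((3/5 - 4/3)*(-1))*(-4))) = 1/(18*(((3*(⅕) - 4*⅓)*(-1))*(-4))) = 1/(18*(((⅗ - 4/3)*(-1))*(-4))) = 1/(18*(-11/15*(-1)*(-4))) = 1/(18*((11/15)*(-4))) = 1/(18*(-44/15)) = 1/(-264/5) = -5/264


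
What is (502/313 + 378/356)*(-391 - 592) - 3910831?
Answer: -218034026613/55714 ≈ -3.9135e+6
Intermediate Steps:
(502/313 + 378/356)*(-391 - 592) - 3910831 = (502*(1/313) + 378*(1/356))*(-983) - 3910831 = (502/313 + 189/178)*(-983) - 3910831 = (148513/55714)*(-983) - 3910831 = -145988279/55714 - 3910831 = -218034026613/55714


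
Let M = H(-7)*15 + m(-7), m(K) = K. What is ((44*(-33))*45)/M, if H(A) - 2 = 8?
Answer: -5940/13 ≈ -456.92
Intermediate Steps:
H(A) = 10 (H(A) = 2 + 8 = 10)
M = 143 (M = 10*15 - 7 = 150 - 7 = 143)
((44*(-33))*45)/M = ((44*(-33))*45)/143 = -1452*45*(1/143) = -65340*1/143 = -5940/13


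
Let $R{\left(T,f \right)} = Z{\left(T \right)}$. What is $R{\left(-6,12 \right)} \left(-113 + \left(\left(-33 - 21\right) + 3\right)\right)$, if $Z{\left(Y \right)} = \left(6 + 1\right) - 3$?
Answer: $-656$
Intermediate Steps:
$Z{\left(Y \right)} = 4$ ($Z{\left(Y \right)} = 7 - 3 = 4$)
$R{\left(T,f \right)} = 4$
$R{\left(-6,12 \right)} \left(-113 + \left(\left(-33 - 21\right) + 3\right)\right) = 4 \left(-113 + \left(\left(-33 - 21\right) + 3\right)\right) = 4 \left(-113 + \left(-54 + 3\right)\right) = 4 \left(-113 - 51\right) = 4 \left(-164\right) = -656$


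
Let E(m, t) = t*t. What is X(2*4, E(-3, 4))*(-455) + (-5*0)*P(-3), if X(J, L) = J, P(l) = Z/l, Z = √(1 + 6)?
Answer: -3640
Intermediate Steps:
E(m, t) = t²
Z = √7 ≈ 2.6458
P(l) = √7/l
X(2*4, E(-3, 4))*(-455) + (-5*0)*P(-3) = (2*4)*(-455) + (-5*0)*(√7/(-3)) = 8*(-455) + 0*(√7*(-⅓)) = -3640 + 0*(-√7/3) = -3640 + 0 = -3640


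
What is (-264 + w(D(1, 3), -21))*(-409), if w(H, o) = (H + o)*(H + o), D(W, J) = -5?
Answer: -168508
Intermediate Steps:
w(H, o) = (H + o)**2
(-264 + w(D(1, 3), -21))*(-409) = (-264 + (-5 - 21)**2)*(-409) = (-264 + (-26)**2)*(-409) = (-264 + 676)*(-409) = 412*(-409) = -168508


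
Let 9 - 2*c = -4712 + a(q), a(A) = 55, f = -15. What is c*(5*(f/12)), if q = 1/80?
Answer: -58325/4 ≈ -14581.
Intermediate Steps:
q = 1/80 ≈ 0.012500
c = 2333 (c = 9/2 - (-4712 + 55)/2 = 9/2 - ½*(-4657) = 9/2 + 4657/2 = 2333)
c*(5*(f/12)) = 2333*(5*(-15/12)) = 2333*(5*(-15*1/12)) = 2333*(5*(-5/4)) = 2333*(-25/4) = -58325/4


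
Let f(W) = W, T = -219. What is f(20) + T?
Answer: -199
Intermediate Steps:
f(20) + T = 20 - 219 = -199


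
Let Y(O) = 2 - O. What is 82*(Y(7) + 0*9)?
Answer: -410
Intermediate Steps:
82*(Y(7) + 0*9) = 82*((2 - 1*7) + 0*9) = 82*((2 - 7) + 0) = 82*(-5 + 0) = 82*(-5) = -410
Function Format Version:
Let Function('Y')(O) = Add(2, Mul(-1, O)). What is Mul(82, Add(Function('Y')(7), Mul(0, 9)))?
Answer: -410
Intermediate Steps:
Mul(82, Add(Function('Y')(7), Mul(0, 9))) = Mul(82, Add(Add(2, Mul(-1, 7)), Mul(0, 9))) = Mul(82, Add(Add(2, -7), 0)) = Mul(82, Add(-5, 0)) = Mul(82, -5) = -410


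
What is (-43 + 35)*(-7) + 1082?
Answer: 1138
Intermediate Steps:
(-43 + 35)*(-7) + 1082 = -8*(-7) + 1082 = 56 + 1082 = 1138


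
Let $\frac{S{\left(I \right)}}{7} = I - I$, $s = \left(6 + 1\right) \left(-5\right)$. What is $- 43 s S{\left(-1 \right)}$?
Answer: $0$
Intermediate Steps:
$s = -35$ ($s = 7 \left(-5\right) = -35$)
$S{\left(I \right)} = 0$ ($S{\left(I \right)} = 7 \left(I - I\right) = 7 \cdot 0 = 0$)
$- 43 s S{\left(-1 \right)} = \left(-43\right) \left(-35\right) 0 = 1505 \cdot 0 = 0$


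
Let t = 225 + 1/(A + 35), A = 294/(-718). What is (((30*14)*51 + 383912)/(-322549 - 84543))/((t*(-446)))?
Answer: 89882371/9060024476573 ≈ 9.9208e-6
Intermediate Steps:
A = -147/359 (A = 294*(-1/718) = -147/359 ≈ -0.40947)
t = 2794409/12418 (t = 225 + 1/(-147/359 + 35) = 225 + 1/(12418/359) = 225 + 359/12418 = 2794409/12418 ≈ 225.03)
(((30*14)*51 + 383912)/(-322549 - 84543))/((t*(-446))) = (((30*14)*51 + 383912)/(-322549 - 84543))/(((2794409/12418)*(-446))) = ((420*51 + 383912)/(-407092))/(-623153207/6209) = ((21420 + 383912)*(-1/407092))*(-6209/623153207) = (405332*(-1/407092))*(-6209/623153207) = -101333/101773*(-6209/623153207) = 89882371/9060024476573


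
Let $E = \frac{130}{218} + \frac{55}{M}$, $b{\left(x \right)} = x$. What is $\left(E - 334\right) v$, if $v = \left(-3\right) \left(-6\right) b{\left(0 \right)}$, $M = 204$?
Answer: $0$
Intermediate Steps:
$v = 0$ ($v = \left(-3\right) \left(-6\right) 0 = 18 \cdot 0 = 0$)
$E = \frac{19255}{22236}$ ($E = \frac{130}{218} + \frac{55}{204} = 130 \cdot \frac{1}{218} + 55 \cdot \frac{1}{204} = \frac{65}{109} + \frac{55}{204} = \frac{19255}{22236} \approx 0.86594$)
$\left(E - 334\right) v = \left(\frac{19255}{22236} - 334\right) 0 = \left(- \frac{7407569}{22236}\right) 0 = 0$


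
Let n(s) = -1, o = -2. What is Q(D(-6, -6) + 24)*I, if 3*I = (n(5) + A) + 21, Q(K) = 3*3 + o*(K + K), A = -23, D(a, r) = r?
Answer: 63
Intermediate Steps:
Q(K) = 9 - 4*K (Q(K) = 3*3 - 2*(K + K) = 9 - 4*K)
I = -1 (I = ((-1 - 23) + 21)/3 = (-24 + 21)/3 = (⅓)*(-3) = -1)
Q(D(-6, -6) + 24)*I = (9 - 4*(-6 + 24))*(-1) = (9 - 4*18)*(-1) = (9 - 72)*(-1) = -63*(-1) = 63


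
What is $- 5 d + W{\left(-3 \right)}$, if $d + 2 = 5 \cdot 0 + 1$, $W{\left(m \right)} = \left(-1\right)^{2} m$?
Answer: $2$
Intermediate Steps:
$W{\left(m \right)} = m$ ($W{\left(m \right)} = 1 m = m$)
$d = -1$ ($d = -2 + \left(5 \cdot 0 + 1\right) = -2 + \left(0 + 1\right) = -2 + 1 = -1$)
$- 5 d + W{\left(-3 \right)} = \left(-5\right) \left(-1\right) - 3 = 5 - 3 = 2$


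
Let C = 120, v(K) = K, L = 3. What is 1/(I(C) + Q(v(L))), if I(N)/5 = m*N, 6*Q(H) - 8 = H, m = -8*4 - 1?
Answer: -6/118789 ≈ -5.0510e-5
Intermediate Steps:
m = -33 (m = -32 - 1 = -33)
Q(H) = 4/3 + H/6
I(N) = -165*N (I(N) = 5*(-33*N) = -165*N)
1/(I(C) + Q(v(L))) = 1/(-165*120 + (4/3 + (⅙)*3)) = 1/(-19800 + (4/3 + ½)) = 1/(-19800 + 11/6) = 1/(-118789/6) = -6/118789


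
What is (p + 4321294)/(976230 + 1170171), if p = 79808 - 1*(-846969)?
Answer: 583119/238489 ≈ 2.4451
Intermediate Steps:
p = 926777 (p = 79808 + 846969 = 926777)
(p + 4321294)/(976230 + 1170171) = (926777 + 4321294)/(976230 + 1170171) = 5248071/2146401 = 5248071*(1/2146401) = 583119/238489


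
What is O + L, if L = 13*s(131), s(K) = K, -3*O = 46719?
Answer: -13870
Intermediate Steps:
O = -15573 (O = -1/3*46719 = -15573)
L = 1703 (L = 13*131 = 1703)
O + L = -15573 + 1703 = -13870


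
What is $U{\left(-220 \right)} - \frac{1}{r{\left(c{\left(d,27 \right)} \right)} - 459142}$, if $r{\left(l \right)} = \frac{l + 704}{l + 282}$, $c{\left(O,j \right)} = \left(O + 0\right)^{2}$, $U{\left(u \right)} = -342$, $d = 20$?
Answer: $- \frac{53545869199}{156566870} \approx -342.0$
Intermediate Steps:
$c{\left(O,j \right)} = O^{2}$
$r{\left(l \right)} = \frac{704 + l}{282 + l}$
$U{\left(-220 \right)} - \frac{1}{r{\left(c{\left(d,27 \right)} \right)} - 459142} = -342 - \frac{1}{\frac{704 + 20^{2}}{282 + 20^{2}} - 459142} = -342 - \frac{1}{\frac{704 + 400}{282 + 400} - 459142} = -342 - \frac{1}{\frac{1}{682} \cdot 1104 - 459142} = -342 - \frac{1}{\frac{552}{341} - 459142} = -342 - \frac{1}{- \frac{156566870}{341}} = -342 - - \frac{341}{156566870} = -342 + \frac{341}{156566870} = - \frac{53545869199}{156566870}$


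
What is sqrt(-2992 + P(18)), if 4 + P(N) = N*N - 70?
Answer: I*sqrt(2742) ≈ 52.364*I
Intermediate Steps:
P(N) = -74 + N**2 (P(N) = -4 + (N*N - 70) = -4 + (N**2 - 70) = -4 + (-70 + N**2) = -74 + N**2)
sqrt(-2992 + P(18)) = sqrt(-2992 + (-74 + 18**2)) = sqrt(-2992 + (-74 + 324)) = sqrt(-2992 + 250) = sqrt(-2742) = I*sqrt(2742)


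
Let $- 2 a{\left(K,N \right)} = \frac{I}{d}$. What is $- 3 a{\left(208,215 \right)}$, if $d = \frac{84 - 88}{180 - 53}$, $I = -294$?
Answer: $\frac{56007}{4} \approx 14002.0$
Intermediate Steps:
$d = - \frac{4}{127} \approx -0.031496$
$a{\left(K,N \right)} = - \frac{18669}{4}$ ($a{\left(K,N \right)} = - \frac{\left(-294\right) \frac{1}{- \frac{4}{127}}}{2} = - \frac{\left(-294\right) \left(- \frac{127}{4}\right)}{2} = \left(- \frac{1}{2}\right) \frac{18669}{2} = - \frac{18669}{4}$)
$- 3 a{\left(208,215 \right)} = \left(-3\right) \left(- \frac{18669}{4}\right) = \frac{56007}{4}$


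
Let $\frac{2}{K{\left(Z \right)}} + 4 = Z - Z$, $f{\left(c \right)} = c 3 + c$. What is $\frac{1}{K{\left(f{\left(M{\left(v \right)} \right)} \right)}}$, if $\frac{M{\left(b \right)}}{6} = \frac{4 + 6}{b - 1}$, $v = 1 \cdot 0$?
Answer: $-2$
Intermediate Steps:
$v = 0$
$M{\left(b \right)} = \frac{60}{-1 + b}$ ($M{\left(b \right)} = 6 \frac{4 + 6}{b - 1} = 6 \frac{10}{-1 + b} = \frac{60}{-1 + b}$)
$f{\left(c \right)} = 4 c$ ($f{\left(c \right)} = 3 c + c = 4 c$)
$K{\left(Z \right)} = - \frac{1}{2}$ ($K{\left(Z \right)} = \frac{2}{-4 + \left(Z - Z\right)} = \frac{2}{-4 + 0} = \frac{2}{-4} = 2 \left(- \frac{1}{4}\right) = - \frac{1}{2}$)
$\frac{1}{K{\left(f{\left(M{\left(v \right)} \right)} \right)}} = \frac{1}{- \frac{1}{2}} = -2$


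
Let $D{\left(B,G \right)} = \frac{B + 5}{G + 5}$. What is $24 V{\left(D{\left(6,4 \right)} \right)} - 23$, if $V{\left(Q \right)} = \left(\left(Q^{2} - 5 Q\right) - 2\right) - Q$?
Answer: $- \frac{5701}{27} \approx -211.15$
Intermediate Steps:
$D{\left(B,G \right)} = \frac{5 + B}{5 + G}$
$V{\left(Q \right)} = -2 + Q^{2} - 6 Q$ ($V{\left(Q \right)} = \left(-2 + Q^{2} - 5 Q\right) - Q = -2 + Q^{2} - 6 Q$)
$24 V{\left(D{\left(6,4 \right)} \right)} - 23 = 24 \left(-2 + \left(\frac{5 + 6}{5 + 4}\right)^{2} - 6 \frac{5 + 6}{5 + 4}\right) - 23 = 24 \left(-2 + \left(\frac{1}{9} \cdot 11\right)^{2} - 6 \cdot \frac{1}{9} \cdot 11\right) - 23 = 24 \left(-2 + \left(\frac{11}{9}\right)^{2} - \frac{22}{3}\right) - 23 = 24 \left(-2 + \frac{121}{81} - \frac{22}{3}\right) - 23 = 24 \left(- \frac{635}{81}\right) - 23 = - \frac{5080}{27} - 23 = - \frac{5701}{27}$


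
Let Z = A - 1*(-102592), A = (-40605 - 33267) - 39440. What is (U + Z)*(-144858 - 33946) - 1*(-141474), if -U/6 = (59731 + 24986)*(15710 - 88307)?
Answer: -6598080300448022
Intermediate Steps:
A = -113312 (A = -73872 - 39440 = -113312)
Z = -10720 (Z = -113312 - 1*(-102592) = -113312 + 102592 = -10720)
U = 36901200294 (U = -6*(59731 + 24986)*(15710 - 88307) = -508302*(-72597) = -6*(-6150200049) = 36901200294)
(U + Z)*(-144858 - 33946) - 1*(-141474) = (36901200294 - 10720)*(-144858 - 33946) - 1*(-141474) = 36901189574*(-178804) + 141474 = -6598080300589496 + 141474 = -6598080300448022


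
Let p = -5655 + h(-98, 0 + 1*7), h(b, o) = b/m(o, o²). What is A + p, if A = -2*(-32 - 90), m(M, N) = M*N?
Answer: -37879/7 ≈ -5411.3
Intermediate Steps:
h(b, o) = b/o³ (h(b, o) = b/((o*o²)) = b/(o³) = b/o³)
A = 244 (A = -2*(-122) = 244)
p = -39587/7 (p = -5655 - 98/(0 + 1*7)³ = -5655 - 98/(0 + 7)³ = -5655 - 98/7³ = -5655 - 98*1/343 = -5655 - 2/7 = -39587/7 ≈ -5655.3)
A + p = 244 - 39587/7 = -37879/7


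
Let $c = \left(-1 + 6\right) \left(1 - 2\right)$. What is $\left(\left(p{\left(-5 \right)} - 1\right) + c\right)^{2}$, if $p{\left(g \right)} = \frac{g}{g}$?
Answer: $25$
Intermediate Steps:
$p{\left(g \right)} = 1$
$c = -5$ ($c = 5 \left(-1\right) = -5$)
$\left(\left(p{\left(-5 \right)} - 1\right) + c\right)^{2} = \left(\left(1 - 1\right) - 5\right)^{2} = \left(0 - 5\right)^{2} = \left(-5\right)^{2} = 25$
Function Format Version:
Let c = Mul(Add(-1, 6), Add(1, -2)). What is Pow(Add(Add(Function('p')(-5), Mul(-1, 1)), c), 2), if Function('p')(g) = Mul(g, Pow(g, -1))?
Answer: 25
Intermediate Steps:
Function('p')(g) = 1
c = -5 (c = Mul(5, -1) = -5)
Pow(Add(Add(Function('p')(-5), Mul(-1, 1)), c), 2) = Pow(Add(Add(1, Mul(-1, 1)), -5), 2) = Pow(Add(Add(1, -1), -5), 2) = Pow(Add(0, -5), 2) = Pow(-5, 2) = 25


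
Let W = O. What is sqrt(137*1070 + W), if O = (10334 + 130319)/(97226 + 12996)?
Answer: sqrt(1780921183196526)/110222 ≈ 382.87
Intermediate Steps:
O = 140653/110222 ≈ 1.2761
W = 140653/110222 ≈ 1.2761
sqrt(137*1070 + W) = sqrt(137*1070 + 140653/110222) = sqrt(146590 + 140653/110222) = sqrt(16157583633/110222) = sqrt(1780921183196526)/110222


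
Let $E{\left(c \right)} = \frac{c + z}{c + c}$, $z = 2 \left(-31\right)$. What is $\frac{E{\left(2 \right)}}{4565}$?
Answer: $- \frac{3}{913} \approx -0.0032859$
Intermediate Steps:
$z = -62$
$E{\left(c \right)} = \frac{-62 + c}{2 c}$ ($E{\left(c \right)} = \frac{c - 62}{c + c} = \frac{-62 + c}{2 c}$)
$\frac{E{\left(2 \right)}}{4565} = \frac{\frac{1}{2} \cdot \frac{1}{2} \left(-62 + 2\right)}{4565} = \frac{1}{2} \cdot \frac{1}{2} \left(-60\right) \frac{1}{4565} = \left(-15\right) \frac{1}{4565} = - \frac{3}{913}$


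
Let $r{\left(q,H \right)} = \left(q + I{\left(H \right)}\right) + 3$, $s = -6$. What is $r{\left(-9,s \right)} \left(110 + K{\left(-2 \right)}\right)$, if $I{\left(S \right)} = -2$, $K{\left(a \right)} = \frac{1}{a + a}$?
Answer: $-878$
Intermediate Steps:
$K{\left(a \right)} = \frac{1}{2 a}$
$r{\left(q,H \right)} = 1 + q$ ($r{\left(q,H \right)} = \left(q - 2\right) + 3 = \left(-2 + q\right) + 3 = 1 + q$)
$r{\left(-9,s \right)} \left(110 + K{\left(-2 \right)}\right) = \left(1 - 9\right) \left(110 + \frac{1}{2 \left(-2\right)}\right) = - 8 \left(110 + \frac{1}{2} \left(- \frac{1}{2}\right)\right) = - 8 \left(110 - \frac{1}{4}\right) = \left(-8\right) \frac{439}{4} = -878$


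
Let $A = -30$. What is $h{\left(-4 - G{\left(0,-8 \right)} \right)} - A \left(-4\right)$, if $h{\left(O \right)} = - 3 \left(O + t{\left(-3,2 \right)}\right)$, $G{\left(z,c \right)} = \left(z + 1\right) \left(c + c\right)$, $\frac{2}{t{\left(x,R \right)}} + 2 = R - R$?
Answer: $-153$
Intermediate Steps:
$t{\left(x,R \right)} = -1$ ($t{\left(x,R \right)} = \frac{2}{-2 + \left(R - R\right)} = \frac{2}{-2 + 0} = \frac{2}{-2} = 2 \left(- \frac{1}{2}\right) = -1$)
$G{\left(z,c \right)} = 2 c \left(1 + z\right)$ ($G{\left(z,c \right)} = \left(1 + z\right) 2 c = 2 c \left(1 + z\right)$)
$h{\left(O \right)} = 3 - 3 O$ ($h{\left(O \right)} = - 3 \left(O - 1\right) = - 3 \left(-1 + O\right) = 3 - 3 O$)
$h{\left(-4 - G{\left(0,-8 \right)} \right)} - A \left(-4\right) = \left(3 - 3 \left(-4 - 2 \left(-8\right) \left(1 + 0\right)\right)\right) - \left(-30\right) \left(-4\right) = \left(3 - 3 \left(-4 - 2 \left(-8\right) 1\right)\right) - 120 = \left(3 - 3 \left(-4 - -16\right)\right) - 120 = \left(3 - 3 \left(-4 + 16\right)\right) - 120 = \left(3 - 36\right) - 120 = -33 - 120 = -153$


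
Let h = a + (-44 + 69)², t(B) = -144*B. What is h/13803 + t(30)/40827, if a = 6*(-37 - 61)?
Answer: -19372787/187845027 ≈ -0.10313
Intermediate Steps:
a = -588 (a = 6*(-98) = -588)
h = 37 (h = -588 + (-44 + 69)² = -588 + 25² = -588 + 625 = 37)
h/13803 + t(30)/40827 = 37/13803 - 144*30/40827 = 37*(1/13803) - 4320*1/40827 = 37/13803 - 1440/13609 = -19372787/187845027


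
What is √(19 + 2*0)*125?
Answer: 125*√19 ≈ 544.86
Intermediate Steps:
√(19 + 2*0)*125 = √(19 + 0)*125 = √19*125 = 125*√19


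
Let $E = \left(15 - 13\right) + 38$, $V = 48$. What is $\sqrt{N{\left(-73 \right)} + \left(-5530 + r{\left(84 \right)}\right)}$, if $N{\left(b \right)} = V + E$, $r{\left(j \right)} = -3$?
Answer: $33 i \sqrt{5} \approx 73.79 i$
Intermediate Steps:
$E = 40$ ($E = 2 + 38 = 40$)
$N{\left(b \right)} = 88$ ($N{\left(b \right)} = 48 + 40 = 88$)
$\sqrt{N{\left(-73 \right)} + \left(-5530 + r{\left(84 \right)}\right)} = \sqrt{88 - 5533} = \sqrt{-5445} = 33 i \sqrt{5}$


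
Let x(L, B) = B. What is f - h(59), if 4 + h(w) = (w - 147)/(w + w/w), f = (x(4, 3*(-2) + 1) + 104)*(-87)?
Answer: -129113/15 ≈ -8607.5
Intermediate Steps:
f = -8613 (f = ((3*(-2) + 1) + 104)*(-87) = ((-6 + 1) + 104)*(-87) = (-5 + 104)*(-87) = 99*(-87) = -8613)
h(w) = -4 + (-147 + w)/(1 + w) (h(w) = -4 + (w - 147)/(w + w/w) = -4 + (-147 + w)/(w + 1) = -4 + (-147 + w)/(1 + w))
f - h(59) = -8613 - (-151 - 3*59)/(1 + 59) = -8613 - (-151 - 177)/60 = -8613 - (-328)/60 = -8613 - 1*(-82/15) = -8613 + 82/15 = -129113/15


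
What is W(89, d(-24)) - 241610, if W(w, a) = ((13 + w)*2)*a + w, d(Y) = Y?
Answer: -246417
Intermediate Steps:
W(w, a) = w + a*(26 + 2*w) (W(w, a) = (26 + 2*w)*a + w = a*(26 + 2*w) + w = w + a*(26 + 2*w))
W(89, d(-24)) - 241610 = (89 + 26*(-24) + 2*(-24)*89) - 241610 = (89 - 624 - 4272) - 241610 = -4807 - 241610 = -246417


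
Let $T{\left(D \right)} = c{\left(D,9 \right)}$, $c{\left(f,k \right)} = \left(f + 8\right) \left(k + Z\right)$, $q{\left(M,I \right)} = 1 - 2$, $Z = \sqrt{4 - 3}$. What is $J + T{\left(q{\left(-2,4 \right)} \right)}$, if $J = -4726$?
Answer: $-4656$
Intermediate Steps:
$Z = 1$ ($Z = \sqrt{1} = 1$)
$q{\left(M,I \right)} = -1$ ($q{\left(M,I \right)} = 1 - 2 = -1$)
$c{\left(f,k \right)} = \left(1 + k\right) \left(8 + f\right)$ ($c{\left(f,k \right)} = \left(f + 8\right) \left(k + 1\right) = \left(8 + f\right) \left(1 + k\right) = \left(1 + k\right) \left(8 + f\right)$)
$T{\left(D \right)} = 80 + 10 D$ ($T{\left(D \right)} = 8 + D + 8 \cdot 9 + D 9 = 8 + D + 72 + 9 D = 80 + 10 D$)
$J + T{\left(q{\left(-2,4 \right)} \right)} = -4726 + \left(80 + 10 \left(-1\right)\right) = -4726 + \left(80 - 10\right) = -4726 + 70 = -4656$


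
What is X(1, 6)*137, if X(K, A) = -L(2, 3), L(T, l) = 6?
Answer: -822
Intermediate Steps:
X(K, A) = -6 (X(K, A) = -1*6 = -6)
X(1, 6)*137 = -6*137 = -822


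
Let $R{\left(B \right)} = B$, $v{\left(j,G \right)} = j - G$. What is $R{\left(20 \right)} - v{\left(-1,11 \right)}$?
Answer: $32$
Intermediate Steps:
$R{\left(20 \right)} - v{\left(-1,11 \right)} = 20 - \left(-1 - 11\right) = 20 - -12 = 20 + 12 = 32$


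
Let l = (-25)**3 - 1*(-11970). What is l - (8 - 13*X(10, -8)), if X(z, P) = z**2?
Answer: -2363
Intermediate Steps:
l = -3655 (l = -15625 + 11970 = -3655)
l - (8 - 13*X(10, -8)) = -3655 - (8 - 13*10**2) = -3655 - (8 - 13*100) = -3655 - (8 - 1300) = -3655 - 1*(-1292) = -3655 + 1292 = -2363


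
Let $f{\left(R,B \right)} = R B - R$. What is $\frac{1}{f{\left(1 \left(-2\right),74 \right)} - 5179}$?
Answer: $- \frac{1}{5325} \approx -0.00018779$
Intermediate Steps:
$f{\left(R,B \right)} = - R + B R$ ($f{\left(R,B \right)} = B R - R = - R + B R$)
$\frac{1}{f{\left(1 \left(-2\right),74 \right)} - 5179} = \frac{1}{1 \left(-2\right) \left(-1 + 74\right) - 5179} = \frac{1}{\left(-2\right) 73 - 5179} = \frac{1}{-146 - 5179} = \frac{1}{-5325} = - \frac{1}{5325}$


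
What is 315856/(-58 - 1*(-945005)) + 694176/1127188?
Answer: 252997155400/266283229759 ≈ 0.95011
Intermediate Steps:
315856/(-58 - 1*(-945005)) + 694176/1127188 = 315856/(-58 + 945005) + 694176*(1/1127188) = 315856/944947 + 173544/281797 = 252997155400/266283229759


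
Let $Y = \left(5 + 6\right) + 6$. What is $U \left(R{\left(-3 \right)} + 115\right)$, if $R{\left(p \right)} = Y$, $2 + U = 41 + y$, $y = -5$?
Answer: $4488$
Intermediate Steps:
$U = 34$ ($U = -2 + \left(41 - 5\right) = -2 + 36 = 34$)
$Y = 17$ ($Y = 11 + 6 = 17$)
$R{\left(p \right)} = 17$
$U \left(R{\left(-3 \right)} + 115\right) = 34 \left(17 + 115\right) = 34 \cdot 132 = 4488$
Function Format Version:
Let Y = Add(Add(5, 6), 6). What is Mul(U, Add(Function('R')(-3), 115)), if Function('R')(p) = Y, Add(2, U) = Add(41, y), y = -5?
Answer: 4488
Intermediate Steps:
U = 34 (U = Add(-2, Add(41, -5)) = Add(-2, 36) = 34)
Y = 17 (Y = Add(11, 6) = 17)
Function('R')(p) = 17
Mul(U, Add(Function('R')(-3), 115)) = Mul(34, Add(17, 115)) = Mul(34, 132) = 4488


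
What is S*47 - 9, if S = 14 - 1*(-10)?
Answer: 1119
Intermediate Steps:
S = 24 (S = 14 + 10 = 24)
S*47 - 9 = 24*47 - 9 = 1128 - 9 = 1119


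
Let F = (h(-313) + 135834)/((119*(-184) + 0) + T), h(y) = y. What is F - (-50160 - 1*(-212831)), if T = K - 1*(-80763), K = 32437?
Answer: -14852377463/91304 ≈ -1.6267e+5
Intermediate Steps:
T = 113200 (T = 32437 - 1*(-80763) = 32437 + 80763 = 113200)
F = 135521/91304 (F = (-313 + 135834)/((119*(-184) + 0) + 113200) = 135521/((-21896 + 0) + 113200) = 135521/(-21896 + 113200) = 135521/91304 ≈ 1.4843)
F - (-50160 - 1*(-212831)) = 135521/91304 - (-50160 - 1*(-212831)) = 135521/91304 - (-50160 + 212831) = 135521/91304 - 1*162671 = 135521/91304 - 162671 = -14852377463/91304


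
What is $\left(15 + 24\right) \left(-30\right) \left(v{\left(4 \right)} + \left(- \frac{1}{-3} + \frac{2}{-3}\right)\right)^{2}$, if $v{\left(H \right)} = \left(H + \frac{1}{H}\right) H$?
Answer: $-325000$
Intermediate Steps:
$v{\left(H \right)} = H \left(H + \frac{1}{H}\right)$
$\left(15 + 24\right) \left(-30\right) \left(v{\left(4 \right)} + \left(- \frac{1}{-3} + \frac{2}{-3}\right)\right)^{2} = \left(15 + 24\right) \left(-30\right) \left(\left(1 + 4^{2}\right) + \left(- \frac{1}{-3} + \frac{2}{-3}\right)\right)^{2} = 39 \left(-30\right) \left(\left(1 + 16\right) + \left(\left(-1\right) \left(- \frac{1}{3}\right) + 2 \left(- \frac{1}{3}\right)\right)\right)^{2} = - 1170 \left(17 + \left(\frac{1}{3} - \frac{2}{3}\right)\right)^{2} = - 1170 \left(17 - \frac{1}{3}\right)^{2} = - 1170 \left(\frac{50}{3}\right)^{2} = \left(-1170\right) \frac{2500}{9} = -325000$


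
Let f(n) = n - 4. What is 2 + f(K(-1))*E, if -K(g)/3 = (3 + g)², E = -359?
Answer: 5746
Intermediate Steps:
K(g) = -3*(3 + g)²
f(n) = -4 + n
2 + f(K(-1))*E = 2 + (-4 - 3*(3 - 1)²)*(-359) = 2 + (-4 - 3*2²)*(-359) = 2 + (-4 - 3*4)*(-359) = 2 + (-4 - 12)*(-359) = 2 - 16*(-359) = 2 + 5744 = 5746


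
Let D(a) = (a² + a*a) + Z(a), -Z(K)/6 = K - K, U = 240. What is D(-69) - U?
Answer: 9282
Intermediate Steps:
Z(K) = 0 (Z(K) = -6*(K - K) = -6*0 = 0)
D(a) = 2*a² (D(a) = (a² + a*a) + 0 = (a² + a²) + 0 = 2*a² + 0 = 2*a²)
D(-69) - U = 2*(-69)² - 1*240 = 2*4761 - 240 = 9522 - 240 = 9282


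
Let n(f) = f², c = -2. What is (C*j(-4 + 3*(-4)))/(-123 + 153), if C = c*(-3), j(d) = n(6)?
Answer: 36/5 ≈ 7.2000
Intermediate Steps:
j(d) = 36 (j(d) = 6² = 36)
C = 6 (C = -2*(-3) = 6)
(C*j(-4 + 3*(-4)))/(-123 + 153) = (6*36)/(-123 + 153) = 216/30 = 216*(1/30) = 36/5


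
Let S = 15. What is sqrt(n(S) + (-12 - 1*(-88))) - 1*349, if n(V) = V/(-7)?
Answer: -349 + sqrt(3619)/7 ≈ -340.41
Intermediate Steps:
n(V) = -V/7 (n(V) = V*(-1/7) = -V/7)
sqrt(n(S) + (-12 - 1*(-88))) - 1*349 = sqrt(-1/7*15 + (-12 - 1*(-88))) - 1*349 = sqrt(-15/7 + (-12 + 88)) - 349 = sqrt(-15/7 + 76) - 349 = sqrt(517/7) - 349 = sqrt(3619)/7 - 349 = -349 + sqrt(3619)/7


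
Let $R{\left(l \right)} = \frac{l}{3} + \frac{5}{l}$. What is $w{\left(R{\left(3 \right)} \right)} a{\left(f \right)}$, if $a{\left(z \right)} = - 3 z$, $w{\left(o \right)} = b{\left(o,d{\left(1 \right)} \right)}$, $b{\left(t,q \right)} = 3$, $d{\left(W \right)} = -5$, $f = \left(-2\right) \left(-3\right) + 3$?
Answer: $-81$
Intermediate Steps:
$f = 9$ ($f = 6 + 3 = 9$)
$R{\left(l \right)} = \frac{5}{l} + \frac{l}{3}$ ($R{\left(l \right)} = l \frac{1}{3} + \frac{5}{l} = \frac{l}{3} + \frac{5}{l} = \frac{5}{l} + \frac{l}{3}$)
$w{\left(o \right)} = 3$
$w{\left(R{\left(3 \right)} \right)} a{\left(f \right)} = 3 \left(\left(-3\right) 9\right) = 3 \left(-27\right) = -81$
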